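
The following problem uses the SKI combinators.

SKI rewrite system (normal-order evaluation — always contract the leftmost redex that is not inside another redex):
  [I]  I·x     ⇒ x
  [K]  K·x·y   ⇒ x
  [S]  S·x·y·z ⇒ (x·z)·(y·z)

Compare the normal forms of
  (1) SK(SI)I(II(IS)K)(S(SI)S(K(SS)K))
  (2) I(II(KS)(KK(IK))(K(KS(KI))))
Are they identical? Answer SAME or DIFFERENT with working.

Answer: DIFFERENT — A ⇓ SK(S(SS)(SS(S(SS)))), B ⇓ S(KS)

Reduction:
Term A:
  start: SK(SI)I(II(IS)K)(S(SI)S(K(SS)K))
  [1] KI(SII)(II(IS)K)(S(SI)S(K(SS)K))
  [2] I(II(IS)K)(S(SI)S(K(SS)K))
  [3] II(IS)K(S(SI)S(K(SS)K))
  [4] I(IS)K(S(SI)S(K(SS)K))
  [5] ISK(S(SI)S(K(SS)K))
  [6] SK(S(SI)S(K(SS)K))
  [7] SK(SI(K(SS)K)(S(K(SS)K)))
  [8] SK(I(S(K(SS)K))(K(SS)K(S(K(SS)K))))
  [9] SK(S(K(SS)K)(K(SS)K(S(K(SS)K))))
  [10] SK(S(SS)(K(SS)K(S(K(SS)K))))
  [11] SK(S(SS)(SS(S(K(SS)K))))
  [12] SK(S(SS)(SS(S(SS))))

Term B:
  start: I(II(KS)(KK(IK))(K(KS(KI))))
  [1] II(KS)(KK(IK))(K(KS(KI)))
  [2] I(KS)(KK(IK))(K(KS(KI)))
  [3] KS(KK(IK))(K(KS(KI)))
  [4] S(K(KS(KI)))
  [5] S(KS)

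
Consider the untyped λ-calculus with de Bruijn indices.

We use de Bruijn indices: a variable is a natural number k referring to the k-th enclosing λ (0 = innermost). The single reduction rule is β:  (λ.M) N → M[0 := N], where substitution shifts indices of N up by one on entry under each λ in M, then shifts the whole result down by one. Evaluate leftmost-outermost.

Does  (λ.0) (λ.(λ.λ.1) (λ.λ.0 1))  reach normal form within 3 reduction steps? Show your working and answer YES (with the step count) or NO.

Answer: YES — reaches normal form λ.λ.λ.λ.0 1 in 2 ≤ 3 steps

Reduction:
  start: (λ.0) (λ.(λ.λ.1) (λ.λ.0 1))
  →1  λ.(λ.λ.1) (λ.λ.0 1)
  →2  λ.λ.λ.λ.0 1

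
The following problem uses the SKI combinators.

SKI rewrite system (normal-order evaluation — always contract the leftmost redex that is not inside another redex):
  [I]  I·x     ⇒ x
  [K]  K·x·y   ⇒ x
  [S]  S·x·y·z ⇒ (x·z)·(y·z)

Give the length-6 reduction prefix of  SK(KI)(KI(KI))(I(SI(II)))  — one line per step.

Answer: after 6 steps: SII

Reduction:
  start: SK(KI)(KI(KI))(I(SI(II)))
  step 1: K(KI(KI))(KI(KI(KI)))(I(SI(II)))
  step 2: KI(KI)(I(SI(II)))
  step 3: I(I(SI(II)))
  step 4: I(SI(II))
  step 5: SI(II)
  step 6: SII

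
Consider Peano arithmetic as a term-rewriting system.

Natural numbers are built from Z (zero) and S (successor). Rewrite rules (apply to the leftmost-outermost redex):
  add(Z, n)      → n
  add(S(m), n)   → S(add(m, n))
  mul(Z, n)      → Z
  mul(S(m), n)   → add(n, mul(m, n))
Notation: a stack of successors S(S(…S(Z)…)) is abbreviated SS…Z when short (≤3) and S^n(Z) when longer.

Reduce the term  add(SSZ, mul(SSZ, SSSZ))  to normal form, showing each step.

  start: add(SSZ, mul(SSZ, SSSZ))
  →1  S(add(SZ, mul(SSZ, SSSZ)))
  →2  S(S(add(Z, mul(SSZ, SSSZ))))
  →3  S(S(mul(SSZ, SSSZ)))
  →4  S(S(add(SSSZ, mul(SZ, SSSZ))))
  →5  S(S(S(add(SSZ, mul(SZ, SSSZ)))))
  →6  S(S(S(S(add(SZ, mul(SZ, SSSZ))))))
  →7  S(S(S(S(S(add(Z, mul(SZ, SSSZ)))))))
  →8  S(S(S(S(S(mul(SZ, SSSZ))))))
  →9  S(S(S(S(S(add(SSSZ, mul(Z, SSSZ)))))))
  →10  S(S(S(S(S(S(add(SSZ, mul(Z, SSSZ))))))))
  →11  S(S(S(S(S(S(S(add(SZ, mul(Z, SSSZ)))))))))
  →12  S(S(S(S(S(S(S(S(add(Z, mul(Z, SSSZ))))))))))
  →13  S(S(S(S(S(S(S(S(mul(Z, SSSZ)))))))))
  →14  S^8(Z)

Answer: normal form = S^8(Z)  (in 14 steps)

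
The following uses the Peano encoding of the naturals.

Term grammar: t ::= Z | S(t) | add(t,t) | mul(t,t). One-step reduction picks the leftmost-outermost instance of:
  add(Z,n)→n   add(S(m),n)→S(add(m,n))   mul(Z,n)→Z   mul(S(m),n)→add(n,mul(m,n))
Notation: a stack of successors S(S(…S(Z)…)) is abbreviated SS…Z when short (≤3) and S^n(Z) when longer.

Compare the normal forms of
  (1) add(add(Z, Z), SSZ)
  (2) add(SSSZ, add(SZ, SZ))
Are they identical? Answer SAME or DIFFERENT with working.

Term A:
  start: add(add(Z, Z), SSZ)
  step 1: add(Z, SSZ)
  step 2: SSZ

Term B:
  start: add(SSSZ, add(SZ, SZ))
  step 1: S(add(SSZ, add(SZ, SZ)))
  step 2: S(S(add(SZ, add(SZ, SZ))))
  step 3: S(S(S(add(Z, add(SZ, SZ)))))
  step 4: S(S(S(add(SZ, SZ))))
  step 5: S(S(S(S(add(Z, SZ)))))
  step 6: S^5(Z)

Answer: DIFFERENT — A ⇓ SSZ, B ⇓ S^5(Z)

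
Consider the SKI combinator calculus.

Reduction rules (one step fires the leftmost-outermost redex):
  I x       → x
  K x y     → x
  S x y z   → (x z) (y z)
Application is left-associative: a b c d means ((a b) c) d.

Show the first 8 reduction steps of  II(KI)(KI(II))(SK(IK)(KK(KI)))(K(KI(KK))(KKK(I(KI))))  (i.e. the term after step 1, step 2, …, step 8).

Answer: after 8 steps: K(KI(KK))

Derivation:
  start: II(KI)(KI(II))(SK(IK)(KK(KI)))(K(KI(KK))(KKK(I(KI))))
  [1] I(KI)(KI(II))(SK(IK)(KK(KI)))(K(KI(KK))(KKK(I(KI))))
  [2] KI(KI(II))(SK(IK)(KK(KI)))(K(KI(KK))(KKK(I(KI))))
  [3] I(SK(IK)(KK(KI)))(K(KI(KK))(KKK(I(KI))))
  [4] SK(IK)(KK(KI))(K(KI(KK))(KKK(I(KI))))
  [5] K(KK(KI))(IK(KK(KI)))(K(KI(KK))(KKK(I(KI))))
  [6] KK(KI)(K(KI(KK))(KKK(I(KI))))
  [7] K(K(KI(KK))(KKK(I(KI))))
  [8] K(KI(KK))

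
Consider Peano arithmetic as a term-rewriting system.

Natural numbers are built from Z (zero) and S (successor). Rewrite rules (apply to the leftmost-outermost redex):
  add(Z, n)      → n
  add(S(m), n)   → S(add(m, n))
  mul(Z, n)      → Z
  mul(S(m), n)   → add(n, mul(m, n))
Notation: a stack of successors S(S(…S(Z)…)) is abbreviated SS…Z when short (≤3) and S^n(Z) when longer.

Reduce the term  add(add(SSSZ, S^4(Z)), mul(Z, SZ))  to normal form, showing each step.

  start: add(add(SSSZ, S^4(Z)), mul(Z, SZ))
  [1] add(S(add(SSZ, S^4(Z))), mul(Z, SZ))
  [2] S(add(add(SSZ, S^4(Z)), mul(Z, SZ)))
  [3] S(add(S(add(SZ, S^4(Z))), mul(Z, SZ)))
  [4] S(S(add(add(SZ, S^4(Z)), mul(Z, SZ))))
  [5] S(S(add(S(add(Z, S^4(Z))), mul(Z, SZ))))
  [6] S(S(S(add(add(Z, S^4(Z)), mul(Z, SZ)))))
  [7] S(S(S(add(S^4(Z), mul(Z, SZ)))))
  [8] S(S(S(S(add(SSSZ, mul(Z, SZ))))))
  [9] S(S(S(S(S(add(SSZ, mul(Z, SZ)))))))
  [10] S(S(S(S(S(S(add(SZ, mul(Z, SZ))))))))
  [11] S(S(S(S(S(S(S(add(Z, mul(Z, SZ)))))))))
  [12] S(S(S(S(S(S(S(mul(Z, SZ))))))))
  [13] S^7(Z)

Answer: normal form = S^7(Z)  (in 13 steps)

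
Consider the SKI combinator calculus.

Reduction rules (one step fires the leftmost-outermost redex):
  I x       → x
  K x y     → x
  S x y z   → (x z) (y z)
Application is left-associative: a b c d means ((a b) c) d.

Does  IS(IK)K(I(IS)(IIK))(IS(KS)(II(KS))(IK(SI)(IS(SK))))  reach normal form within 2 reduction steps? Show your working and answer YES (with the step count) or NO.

Answer: NO — after 2 steps the term is IK(I(IS)(IIK))(K(I(IS)(IIK)))(IS(KS)(II(KS))(IK(SI)(IS(SK)))), not yet normal

Reduction:
  start: IS(IK)K(I(IS)(IIK))(IS(KS)(II(KS))(IK(SI)(IS(SK))))
  →1  S(IK)K(I(IS)(IIK))(IS(KS)(II(KS))(IK(SI)(IS(SK))))
  →2  IK(I(IS)(IIK))(K(I(IS)(IIK)))(IS(KS)(II(KS))(IK(SI)(IS(SK))))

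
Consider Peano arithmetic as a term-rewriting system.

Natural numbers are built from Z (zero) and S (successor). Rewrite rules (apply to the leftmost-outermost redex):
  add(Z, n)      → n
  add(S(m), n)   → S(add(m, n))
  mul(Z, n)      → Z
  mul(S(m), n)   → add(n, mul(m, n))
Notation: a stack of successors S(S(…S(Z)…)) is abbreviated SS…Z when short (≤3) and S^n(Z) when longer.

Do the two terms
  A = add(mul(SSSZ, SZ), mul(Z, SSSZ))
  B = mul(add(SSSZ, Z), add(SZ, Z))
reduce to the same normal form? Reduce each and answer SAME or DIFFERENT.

Answer: SAME — A ⇓ SSSZ, B ⇓ SSSZ

Derivation:
Term A:
  start: add(mul(SSSZ, SZ), mul(Z, SSSZ))
  →1  add(add(SZ, mul(SSZ, SZ)), mul(Z, SSSZ))
  →2  add(S(add(Z, mul(SSZ, SZ))), mul(Z, SSSZ))
  →3  S(add(add(Z, mul(SSZ, SZ)), mul(Z, SSSZ)))
  →4  S(add(mul(SSZ, SZ), mul(Z, SSSZ)))
  →5  S(add(add(SZ, mul(SZ, SZ)), mul(Z, SSSZ)))
  →6  S(add(S(add(Z, mul(SZ, SZ))), mul(Z, SSSZ)))
  →7  S(S(add(add(Z, mul(SZ, SZ)), mul(Z, SSSZ))))
  →8  S(S(add(mul(SZ, SZ), mul(Z, SSSZ))))
  →9  S(S(add(add(SZ, mul(Z, SZ)), mul(Z, SSSZ))))
  →10  S(S(add(S(add(Z, mul(Z, SZ))), mul(Z, SSSZ))))
  →11  S(S(S(add(add(Z, mul(Z, SZ)), mul(Z, SSSZ)))))
  →12  S(S(S(add(mul(Z, SZ), mul(Z, SSSZ)))))
  →13  S(S(S(add(Z, mul(Z, SSSZ)))))
  →14  S(S(S(mul(Z, SSSZ))))
  →15  SSSZ

Term B:
  start: mul(add(SSSZ, Z), add(SZ, Z))
  →1  mul(S(add(SSZ, Z)), add(SZ, Z))
  →2  add(add(SZ, Z), mul(add(SSZ, Z), add(SZ, Z)))
  →3  add(S(add(Z, Z)), mul(add(SSZ, Z), add(SZ, Z)))
  →4  S(add(add(Z, Z), mul(add(SSZ, Z), add(SZ, Z))))
  →5  S(add(Z, mul(add(SSZ, Z), add(SZ, Z))))
  →6  S(mul(add(SSZ, Z), add(SZ, Z)))
  →7  S(mul(S(add(SZ, Z)), add(SZ, Z)))
  →8  S(add(add(SZ, Z), mul(add(SZ, Z), add(SZ, Z))))
  →9  S(add(S(add(Z, Z)), mul(add(SZ, Z), add(SZ, Z))))
  →10  S(S(add(add(Z, Z), mul(add(SZ, Z), add(SZ, Z)))))
  →11  S(S(add(Z, mul(add(SZ, Z), add(SZ, Z)))))
  →12  S(S(mul(add(SZ, Z), add(SZ, Z))))
  →13  S(S(mul(S(add(Z, Z)), add(SZ, Z))))
  →14  S(S(add(add(SZ, Z), mul(add(Z, Z), add(SZ, Z)))))
  →15  S(S(add(S(add(Z, Z)), mul(add(Z, Z), add(SZ, Z)))))
  →16  S(S(S(add(add(Z, Z), mul(add(Z, Z), add(SZ, Z))))))
  →17  S(S(S(add(Z, mul(add(Z, Z), add(SZ, Z))))))
  →18  S(S(S(mul(add(Z, Z), add(SZ, Z)))))
  →19  S(S(S(mul(Z, add(SZ, Z)))))
  →20  SSSZ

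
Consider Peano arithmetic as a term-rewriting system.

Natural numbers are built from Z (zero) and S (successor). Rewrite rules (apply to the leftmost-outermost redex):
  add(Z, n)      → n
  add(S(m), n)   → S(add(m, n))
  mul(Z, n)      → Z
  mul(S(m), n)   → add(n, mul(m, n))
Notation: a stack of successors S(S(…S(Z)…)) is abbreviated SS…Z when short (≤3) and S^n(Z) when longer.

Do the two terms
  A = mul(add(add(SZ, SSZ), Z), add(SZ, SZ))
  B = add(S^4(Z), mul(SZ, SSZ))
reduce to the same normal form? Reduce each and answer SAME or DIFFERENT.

Answer: SAME — A ⇓ S^6(Z), B ⇓ S^6(Z)

Reduction:
Term A:
  start: mul(add(add(SZ, SSZ), Z), add(SZ, SZ))
  step 1: mul(add(S(add(Z, SSZ)), Z), add(SZ, SZ))
  step 2: mul(S(add(add(Z, SSZ), Z)), add(SZ, SZ))
  step 3: add(add(SZ, SZ), mul(add(add(Z, SSZ), Z), add(SZ, SZ)))
  step 4: add(S(add(Z, SZ)), mul(add(add(Z, SSZ), Z), add(SZ, SZ)))
  step 5: S(add(add(Z, SZ), mul(add(add(Z, SSZ), Z), add(SZ, SZ))))
  step 6: S(add(SZ, mul(add(add(Z, SSZ), Z), add(SZ, SZ))))
  step 7: S(S(add(Z, mul(add(add(Z, SSZ), Z), add(SZ, SZ)))))
  step 8: S(S(mul(add(add(Z, SSZ), Z), add(SZ, SZ))))
  step 9: S(S(mul(add(SSZ, Z), add(SZ, SZ))))
  step 10: S(S(mul(S(add(SZ, Z)), add(SZ, SZ))))
  step 11: S(S(add(add(SZ, SZ), mul(add(SZ, Z), add(SZ, SZ)))))
  step 12: S(S(add(S(add(Z, SZ)), mul(add(SZ, Z), add(SZ, SZ)))))
  step 13: S(S(S(add(add(Z, SZ), mul(add(SZ, Z), add(SZ, SZ))))))
  step 14: S(S(S(add(SZ, mul(add(SZ, Z), add(SZ, SZ))))))
  step 15: S(S(S(S(add(Z, mul(add(SZ, Z), add(SZ, SZ)))))))
  step 16: S(S(S(S(mul(add(SZ, Z), add(SZ, SZ))))))
  step 17: S(S(S(S(mul(S(add(Z, Z)), add(SZ, SZ))))))
  step 18: S(S(S(S(add(add(SZ, SZ), mul(add(Z, Z), add(SZ, SZ)))))))
  step 19: S(S(S(S(add(S(add(Z, SZ)), mul(add(Z, Z), add(SZ, SZ)))))))
  step 20: S(S(S(S(S(add(add(Z, SZ), mul(add(Z, Z), add(SZ, SZ))))))))
  step 21: S(S(S(S(S(add(SZ, mul(add(Z, Z), add(SZ, SZ))))))))
  step 22: S(S(S(S(S(S(add(Z, mul(add(Z, Z), add(SZ, SZ)))))))))
  step 23: S(S(S(S(S(S(mul(add(Z, Z), add(SZ, SZ))))))))
  step 24: S(S(S(S(S(S(mul(Z, add(SZ, SZ))))))))
  step 25: S^6(Z)

Term B:
  start: add(S^4(Z), mul(SZ, SSZ))
  step 1: S(add(SSSZ, mul(SZ, SSZ)))
  step 2: S(S(add(SSZ, mul(SZ, SSZ))))
  step 3: S(S(S(add(SZ, mul(SZ, SSZ)))))
  step 4: S(S(S(S(add(Z, mul(SZ, SSZ))))))
  step 5: S(S(S(S(mul(SZ, SSZ)))))
  step 6: S(S(S(S(add(SSZ, mul(Z, SSZ))))))
  step 7: S(S(S(S(S(add(SZ, mul(Z, SSZ)))))))
  step 8: S(S(S(S(S(S(add(Z, mul(Z, SSZ))))))))
  step 9: S(S(S(S(S(S(mul(Z, SSZ)))))))
  step 10: S^6(Z)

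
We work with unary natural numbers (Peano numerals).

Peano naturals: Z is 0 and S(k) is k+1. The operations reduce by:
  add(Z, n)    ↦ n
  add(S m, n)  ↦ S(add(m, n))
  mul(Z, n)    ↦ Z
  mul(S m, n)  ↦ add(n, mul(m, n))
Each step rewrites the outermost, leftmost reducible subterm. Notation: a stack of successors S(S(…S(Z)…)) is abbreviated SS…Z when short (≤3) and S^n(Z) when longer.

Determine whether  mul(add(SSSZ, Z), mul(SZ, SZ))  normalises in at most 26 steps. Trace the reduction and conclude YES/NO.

Answer: YES — reaches normal form SSSZ in 26 ≤ 26 steps

Derivation:
  start: mul(add(SSSZ, Z), mul(SZ, SZ))
  →1  mul(S(add(SSZ, Z)), mul(SZ, SZ))
  →2  add(mul(SZ, SZ), mul(add(SSZ, Z), mul(SZ, SZ)))
  →3  add(add(SZ, mul(Z, SZ)), mul(add(SSZ, Z), mul(SZ, SZ)))
  →4  add(S(add(Z, mul(Z, SZ))), mul(add(SSZ, Z), mul(SZ, SZ)))
  →5  S(add(add(Z, mul(Z, SZ)), mul(add(SSZ, Z), mul(SZ, SZ))))
  →6  S(add(mul(Z, SZ), mul(add(SSZ, Z), mul(SZ, SZ))))
  →7  S(add(Z, mul(add(SSZ, Z), mul(SZ, SZ))))
  →8  S(mul(add(SSZ, Z), mul(SZ, SZ)))
  →9  S(mul(S(add(SZ, Z)), mul(SZ, SZ)))
  →10  S(add(mul(SZ, SZ), mul(add(SZ, Z), mul(SZ, SZ))))
  →11  S(add(add(SZ, mul(Z, SZ)), mul(add(SZ, Z), mul(SZ, SZ))))
  →12  S(add(S(add(Z, mul(Z, SZ))), mul(add(SZ, Z), mul(SZ, SZ))))
  →13  S(S(add(add(Z, mul(Z, SZ)), mul(add(SZ, Z), mul(SZ, SZ)))))
  →14  S(S(add(mul(Z, SZ), mul(add(SZ, Z), mul(SZ, SZ)))))
  →15  S(S(add(Z, mul(add(SZ, Z), mul(SZ, SZ)))))
  →16  S(S(mul(add(SZ, Z), mul(SZ, SZ))))
  →17  S(S(mul(S(add(Z, Z)), mul(SZ, SZ))))
  →18  S(S(add(mul(SZ, SZ), mul(add(Z, Z), mul(SZ, SZ)))))
  →19  S(S(add(add(SZ, mul(Z, SZ)), mul(add(Z, Z), mul(SZ, SZ)))))
  →20  S(S(add(S(add(Z, mul(Z, SZ))), mul(add(Z, Z), mul(SZ, SZ)))))
  →21  S(S(S(add(add(Z, mul(Z, SZ)), mul(add(Z, Z), mul(SZ, SZ))))))
  →22  S(S(S(add(mul(Z, SZ), mul(add(Z, Z), mul(SZ, SZ))))))
  →23  S(S(S(add(Z, mul(add(Z, Z), mul(SZ, SZ))))))
  →24  S(S(S(mul(add(Z, Z), mul(SZ, SZ)))))
  →25  S(S(S(mul(Z, mul(SZ, SZ)))))
  →26  SSSZ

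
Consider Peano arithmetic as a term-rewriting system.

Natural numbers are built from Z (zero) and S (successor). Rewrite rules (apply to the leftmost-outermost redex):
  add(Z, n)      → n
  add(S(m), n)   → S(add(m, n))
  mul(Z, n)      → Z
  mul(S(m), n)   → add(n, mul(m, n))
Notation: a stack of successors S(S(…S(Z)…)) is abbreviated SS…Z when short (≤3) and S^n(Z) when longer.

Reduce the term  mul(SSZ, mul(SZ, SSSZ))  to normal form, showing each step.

Answer: normal form = S^6(Z)  (in 23 steps)

Working:
  start: mul(SSZ, mul(SZ, SSSZ))
  →1  add(mul(SZ, SSSZ), mul(SZ, mul(SZ, SSSZ)))
  →2  add(add(SSSZ, mul(Z, SSSZ)), mul(SZ, mul(SZ, SSSZ)))
  →3  add(S(add(SSZ, mul(Z, SSSZ))), mul(SZ, mul(SZ, SSSZ)))
  →4  S(add(add(SSZ, mul(Z, SSSZ)), mul(SZ, mul(SZ, SSSZ))))
  →5  S(add(S(add(SZ, mul(Z, SSSZ))), mul(SZ, mul(SZ, SSSZ))))
  →6  S(S(add(add(SZ, mul(Z, SSSZ)), mul(SZ, mul(SZ, SSSZ)))))
  →7  S(S(add(S(add(Z, mul(Z, SSSZ))), mul(SZ, mul(SZ, SSSZ)))))
  →8  S(S(S(add(add(Z, mul(Z, SSSZ)), mul(SZ, mul(SZ, SSSZ))))))
  →9  S(S(S(add(mul(Z, SSSZ), mul(SZ, mul(SZ, SSSZ))))))
  →10  S(S(S(add(Z, mul(SZ, mul(SZ, SSSZ))))))
  →11  S(S(S(mul(SZ, mul(SZ, SSSZ)))))
  →12  S(S(S(add(mul(SZ, SSSZ), mul(Z, mul(SZ, SSSZ))))))
  →13  S(S(S(add(add(SSSZ, mul(Z, SSSZ)), mul(Z, mul(SZ, SSSZ))))))
  →14  S(S(S(add(S(add(SSZ, mul(Z, SSSZ))), mul(Z, mul(SZ, SSSZ))))))
  →15  S(S(S(S(add(add(SSZ, mul(Z, SSSZ)), mul(Z, mul(SZ, SSSZ)))))))
  →16  S(S(S(S(add(S(add(SZ, mul(Z, SSSZ))), mul(Z, mul(SZ, SSSZ)))))))
  →17  S(S(S(S(S(add(add(SZ, mul(Z, SSSZ)), mul(Z, mul(SZ, SSSZ))))))))
  →18  S(S(S(S(S(add(S(add(Z, mul(Z, SSSZ))), mul(Z, mul(SZ, SSSZ))))))))
  →19  S(S(S(S(S(S(add(add(Z, mul(Z, SSSZ)), mul(Z, mul(SZ, SSSZ)))))))))
  →20  S(S(S(S(S(S(add(mul(Z, SSSZ), mul(Z, mul(SZ, SSSZ)))))))))
  →21  S(S(S(S(S(S(add(Z, mul(Z, mul(SZ, SSSZ)))))))))
  →22  S(S(S(S(S(S(mul(Z, mul(SZ, SSSZ))))))))
  →23  S^6(Z)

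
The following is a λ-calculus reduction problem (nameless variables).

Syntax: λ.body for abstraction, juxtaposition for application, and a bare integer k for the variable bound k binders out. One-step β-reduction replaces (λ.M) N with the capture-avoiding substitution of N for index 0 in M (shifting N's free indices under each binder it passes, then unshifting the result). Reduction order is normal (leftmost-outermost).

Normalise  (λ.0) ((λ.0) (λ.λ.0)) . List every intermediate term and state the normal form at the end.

Answer: normal form = λ.λ.0  (in 2 steps)

Reduction:
  start: (λ.0) ((λ.0) (λ.λ.0))
  step 1: (λ.0) (λ.λ.0)
  step 2: λ.λ.0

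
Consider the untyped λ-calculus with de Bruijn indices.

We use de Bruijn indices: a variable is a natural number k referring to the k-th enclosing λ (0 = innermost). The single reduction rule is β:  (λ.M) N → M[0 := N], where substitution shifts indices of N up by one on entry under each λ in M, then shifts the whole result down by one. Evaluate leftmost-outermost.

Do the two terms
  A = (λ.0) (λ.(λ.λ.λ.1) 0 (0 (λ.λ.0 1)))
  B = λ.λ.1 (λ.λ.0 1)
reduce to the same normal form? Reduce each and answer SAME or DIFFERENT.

Term A:
  start: (λ.0) (λ.(λ.λ.λ.1) 0 (0 (λ.λ.0 1)))
  [1] λ.(λ.λ.λ.1) 0 (0 (λ.λ.0 1))
  [2] λ.(λ.λ.1) (0 (λ.λ.0 1))
  [3] λ.λ.1 (λ.λ.0 1)

Term B:
  start: λ.λ.1 (λ.λ.0 1)

Answer: SAME — A ⇓ λ.λ.1 (λ.λ.0 1), B ⇓ λ.λ.1 (λ.λ.0 1)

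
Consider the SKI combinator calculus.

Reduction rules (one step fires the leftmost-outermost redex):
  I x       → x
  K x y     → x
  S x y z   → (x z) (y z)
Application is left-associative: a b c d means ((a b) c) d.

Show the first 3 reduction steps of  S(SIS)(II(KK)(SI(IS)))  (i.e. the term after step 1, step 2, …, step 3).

  start: S(SIS)(II(KK)(SI(IS)))
  [1] S(SIS)(I(KK)(SI(IS)))
  [2] S(SIS)(KK(SI(IS)))
  [3] S(SIS)K

Answer: after 3 steps: S(SIS)K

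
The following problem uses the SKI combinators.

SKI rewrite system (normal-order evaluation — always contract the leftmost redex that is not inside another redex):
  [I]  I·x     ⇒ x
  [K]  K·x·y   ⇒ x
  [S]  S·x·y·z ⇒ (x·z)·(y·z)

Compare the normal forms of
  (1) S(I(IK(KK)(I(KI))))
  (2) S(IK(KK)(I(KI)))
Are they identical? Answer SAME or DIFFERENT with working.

Term A:
  start: S(I(IK(KK)(I(KI))))
  [1] S(IK(KK)(I(KI)))
  [2] S(K(KK)(I(KI)))
  [3] S(KK)

Term B:
  start: S(IK(KK)(I(KI)))
  [1] S(K(KK)(I(KI)))
  [2] S(KK)

Answer: SAME — A ⇓ S(KK), B ⇓ S(KK)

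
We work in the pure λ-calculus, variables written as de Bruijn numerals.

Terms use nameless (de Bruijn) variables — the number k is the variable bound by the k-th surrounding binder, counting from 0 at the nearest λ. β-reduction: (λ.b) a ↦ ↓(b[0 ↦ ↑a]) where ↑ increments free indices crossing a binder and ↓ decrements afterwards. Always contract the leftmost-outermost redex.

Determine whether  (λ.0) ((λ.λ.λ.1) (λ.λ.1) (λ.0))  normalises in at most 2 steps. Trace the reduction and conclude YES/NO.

  start: (λ.0) ((λ.λ.λ.1) (λ.λ.1) (λ.0))
  [1] (λ.λ.λ.1) (λ.λ.1) (λ.0)
  [2] (λ.λ.1) (λ.0)

Answer: NO — after 2 steps the term is (λ.λ.1) (λ.0), not yet normal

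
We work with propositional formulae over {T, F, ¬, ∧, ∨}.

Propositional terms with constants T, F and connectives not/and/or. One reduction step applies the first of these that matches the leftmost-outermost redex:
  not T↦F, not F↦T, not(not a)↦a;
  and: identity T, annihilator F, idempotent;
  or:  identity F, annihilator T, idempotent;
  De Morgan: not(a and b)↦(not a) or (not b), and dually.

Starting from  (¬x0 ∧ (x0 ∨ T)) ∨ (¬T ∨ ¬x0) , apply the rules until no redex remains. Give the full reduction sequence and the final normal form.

Answer: normal form = ¬x0  (in 5 steps)

Reduction:
  start: (¬x0 ∧ (x0 ∨ T)) ∨ (¬T ∨ ¬x0)
  →1  (¬x0 ∧ T) ∨ (¬T ∨ ¬x0)
  →2  ¬x0 ∨ (¬T ∨ ¬x0)
  →3  ¬x0 ∨ (F ∨ ¬x0)
  →4  ¬x0 ∨ ¬x0
  →5  ¬x0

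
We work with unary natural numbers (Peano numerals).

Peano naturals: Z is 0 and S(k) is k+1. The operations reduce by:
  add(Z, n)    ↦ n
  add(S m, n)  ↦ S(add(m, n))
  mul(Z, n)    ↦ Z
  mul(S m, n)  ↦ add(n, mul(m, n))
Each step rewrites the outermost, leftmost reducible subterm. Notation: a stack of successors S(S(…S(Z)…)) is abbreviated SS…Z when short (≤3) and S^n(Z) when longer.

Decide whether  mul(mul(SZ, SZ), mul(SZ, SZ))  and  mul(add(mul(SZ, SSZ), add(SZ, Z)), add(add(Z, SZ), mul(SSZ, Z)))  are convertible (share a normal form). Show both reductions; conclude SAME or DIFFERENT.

Term A:
  start: mul(mul(SZ, SZ), mul(SZ, SZ))
  →1  mul(add(SZ, mul(Z, SZ)), mul(SZ, SZ))
  →2  mul(S(add(Z, mul(Z, SZ))), mul(SZ, SZ))
  →3  add(mul(SZ, SZ), mul(add(Z, mul(Z, SZ)), mul(SZ, SZ)))
  →4  add(add(SZ, mul(Z, SZ)), mul(add(Z, mul(Z, SZ)), mul(SZ, SZ)))
  →5  add(S(add(Z, mul(Z, SZ))), mul(add(Z, mul(Z, SZ)), mul(SZ, SZ)))
  →6  S(add(add(Z, mul(Z, SZ)), mul(add(Z, mul(Z, SZ)), mul(SZ, SZ))))
  →7  S(add(mul(Z, SZ), mul(add(Z, mul(Z, SZ)), mul(SZ, SZ))))
  →8  S(add(Z, mul(add(Z, mul(Z, SZ)), mul(SZ, SZ))))
  →9  S(mul(add(Z, mul(Z, SZ)), mul(SZ, SZ)))
  →10  S(mul(mul(Z, SZ), mul(SZ, SZ)))
  →11  S(mul(Z, mul(SZ, SZ)))
  →12  SZ

Term B:
  start: mul(add(mul(SZ, SSZ), add(SZ, Z)), add(add(Z, SZ), mul(SSZ, Z)))
  →1  mul(add(add(SSZ, mul(Z, SSZ)), add(SZ, Z)), add(add(Z, SZ), mul(SSZ, Z)))
  →2  mul(add(S(add(SZ, mul(Z, SSZ))), add(SZ, Z)), add(add(Z, SZ), mul(SSZ, Z)))
  →3  mul(S(add(add(SZ, mul(Z, SSZ)), add(SZ, Z))), add(add(Z, SZ), mul(SSZ, Z)))
  →4  add(add(add(Z, SZ), mul(SSZ, Z)), mul(add(add(SZ, mul(Z, SSZ)), add(SZ, Z)), add(add(Z, SZ), mul(SSZ, Z))))
  →5  add(add(SZ, mul(SSZ, Z)), mul(add(add(SZ, mul(Z, SSZ)), add(SZ, Z)), add(add(Z, SZ), mul(SSZ, Z))))
  →6  add(S(add(Z, mul(SSZ, Z))), mul(add(add(SZ, mul(Z, SSZ)), add(SZ, Z)), add(add(Z, SZ), mul(SSZ, Z))))
  →7  S(add(add(Z, mul(SSZ, Z)), mul(add(add(SZ, mul(Z, SSZ)), add(SZ, Z)), add(add(Z, SZ), mul(SSZ, Z)))))
  →8  S(add(mul(SSZ, Z), mul(add(add(SZ, mul(Z, SSZ)), add(SZ, Z)), add(add(Z, SZ), mul(SSZ, Z)))))
  →9  S(add(add(Z, mul(SZ, Z)), mul(add(add(SZ, mul(Z, SSZ)), add(SZ, Z)), add(add(Z, SZ), mul(SSZ, Z)))))
  →10  S(add(mul(SZ, Z), mul(add(add(SZ, mul(Z, SSZ)), add(SZ, Z)), add(add(Z, SZ), mul(SSZ, Z)))))
  →11  S(add(add(Z, mul(Z, Z)), mul(add(add(SZ, mul(Z, SSZ)), add(SZ, Z)), add(add(Z, SZ), mul(SSZ, Z)))))
  →12  S(add(mul(Z, Z), mul(add(add(SZ, mul(Z, SSZ)), add(SZ, Z)), add(add(Z, SZ), mul(SSZ, Z)))))
  →13  S(add(Z, mul(add(add(SZ, mul(Z, SSZ)), add(SZ, Z)), add(add(Z, SZ), mul(SSZ, Z)))))
  →14  S(mul(add(add(SZ, mul(Z, SSZ)), add(SZ, Z)), add(add(Z, SZ), mul(SSZ, Z))))
  →15  S(mul(add(S(add(Z, mul(Z, SSZ))), add(SZ, Z)), add(add(Z, SZ), mul(SSZ, Z))))
  →16  S(mul(S(add(add(Z, mul(Z, SSZ)), add(SZ, Z))), add(add(Z, SZ), mul(SSZ, Z))))
  →17  S(add(add(add(Z, SZ), mul(SSZ, Z)), mul(add(add(Z, mul(Z, SSZ)), add(SZ, Z)), add(add(Z, SZ), mul(SSZ, Z)))))
  →18  S(add(add(SZ, mul(SSZ, Z)), mul(add(add(Z, mul(Z, SSZ)), add(SZ, Z)), add(add(Z, SZ), mul(SSZ, Z)))))
  →19  S(add(S(add(Z, mul(SSZ, Z))), mul(add(add(Z, mul(Z, SSZ)), add(SZ, Z)), add(add(Z, SZ), mul(SSZ, Z)))))
  →20  S(S(add(add(Z, mul(SSZ, Z)), mul(add(add(Z, mul(Z, SSZ)), add(SZ, Z)), add(add(Z, SZ), mul(SSZ, Z))))))
  →21  S(S(add(mul(SSZ, Z), mul(add(add(Z, mul(Z, SSZ)), add(SZ, Z)), add(add(Z, SZ), mul(SSZ, Z))))))
  →22  S(S(add(add(Z, mul(SZ, Z)), mul(add(add(Z, mul(Z, SSZ)), add(SZ, Z)), add(add(Z, SZ), mul(SSZ, Z))))))
  →23  S(S(add(mul(SZ, Z), mul(add(add(Z, mul(Z, SSZ)), add(SZ, Z)), add(add(Z, SZ), mul(SSZ, Z))))))
  →24  S(S(add(add(Z, mul(Z, Z)), mul(add(add(Z, mul(Z, SSZ)), add(SZ, Z)), add(add(Z, SZ), mul(SSZ, Z))))))
  →25  S(S(add(mul(Z, Z), mul(add(add(Z, mul(Z, SSZ)), add(SZ, Z)), add(add(Z, SZ), mul(SSZ, Z))))))
  →26  S(S(add(Z, mul(add(add(Z, mul(Z, SSZ)), add(SZ, Z)), add(add(Z, SZ), mul(SSZ, Z))))))
  →27  S(S(mul(add(add(Z, mul(Z, SSZ)), add(SZ, Z)), add(add(Z, SZ), mul(SSZ, Z)))))
  →28  S(S(mul(add(mul(Z, SSZ), add(SZ, Z)), add(add(Z, SZ), mul(SSZ, Z)))))
  →29  S(S(mul(add(Z, add(SZ, Z)), add(add(Z, SZ), mul(SSZ, Z)))))
  →30  S(S(mul(add(SZ, Z), add(add(Z, SZ), mul(SSZ, Z)))))
  →31  S(S(mul(S(add(Z, Z)), add(add(Z, SZ), mul(SSZ, Z)))))
  →32  S(S(add(add(add(Z, SZ), mul(SSZ, Z)), mul(add(Z, Z), add(add(Z, SZ), mul(SSZ, Z))))))
  →33  S(S(add(add(SZ, mul(SSZ, Z)), mul(add(Z, Z), add(add(Z, SZ), mul(SSZ, Z))))))
  →34  S(S(add(S(add(Z, mul(SSZ, Z))), mul(add(Z, Z), add(add(Z, SZ), mul(SSZ, Z))))))
  →35  S(S(S(add(add(Z, mul(SSZ, Z)), mul(add(Z, Z), add(add(Z, SZ), mul(SSZ, Z)))))))
  →36  S(S(S(add(mul(SSZ, Z), mul(add(Z, Z), add(add(Z, SZ), mul(SSZ, Z)))))))
  →37  S(S(S(add(add(Z, mul(SZ, Z)), mul(add(Z, Z), add(add(Z, SZ), mul(SSZ, Z)))))))
  →38  S(S(S(add(mul(SZ, Z), mul(add(Z, Z), add(add(Z, SZ), mul(SSZ, Z)))))))
  →39  S(S(S(add(add(Z, mul(Z, Z)), mul(add(Z, Z), add(add(Z, SZ), mul(SSZ, Z)))))))
  →40  S(S(S(add(mul(Z, Z), mul(add(Z, Z), add(add(Z, SZ), mul(SSZ, Z)))))))
  →41  S(S(S(add(Z, mul(add(Z, Z), add(add(Z, SZ), mul(SSZ, Z)))))))
  →42  S(S(S(mul(add(Z, Z), add(add(Z, SZ), mul(SSZ, Z))))))
  →43  S(S(S(mul(Z, add(add(Z, SZ), mul(SSZ, Z))))))
  →44  SSSZ

Answer: DIFFERENT — A ⇓ SZ, B ⇓ SSSZ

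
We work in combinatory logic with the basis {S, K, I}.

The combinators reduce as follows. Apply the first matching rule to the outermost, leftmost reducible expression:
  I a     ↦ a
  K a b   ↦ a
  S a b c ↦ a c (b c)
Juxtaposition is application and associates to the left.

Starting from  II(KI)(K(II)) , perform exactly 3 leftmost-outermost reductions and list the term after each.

  start: II(KI)(K(II))
  →1  I(KI)(K(II))
  →2  KI(K(II))
  →3  I

Answer: after 3 steps: I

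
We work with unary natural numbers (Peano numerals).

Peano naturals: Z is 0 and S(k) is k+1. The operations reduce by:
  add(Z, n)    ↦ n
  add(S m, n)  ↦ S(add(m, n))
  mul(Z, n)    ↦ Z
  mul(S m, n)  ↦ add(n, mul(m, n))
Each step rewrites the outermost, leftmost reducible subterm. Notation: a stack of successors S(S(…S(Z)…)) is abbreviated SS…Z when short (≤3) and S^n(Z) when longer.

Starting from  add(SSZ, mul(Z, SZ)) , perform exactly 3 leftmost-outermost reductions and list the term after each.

Answer: after 3 steps: S(S(mul(Z, SZ)))

Derivation:
  start: add(SSZ, mul(Z, SZ))
  step 1: S(add(SZ, mul(Z, SZ)))
  step 2: S(S(add(Z, mul(Z, SZ))))
  step 3: S(S(mul(Z, SZ)))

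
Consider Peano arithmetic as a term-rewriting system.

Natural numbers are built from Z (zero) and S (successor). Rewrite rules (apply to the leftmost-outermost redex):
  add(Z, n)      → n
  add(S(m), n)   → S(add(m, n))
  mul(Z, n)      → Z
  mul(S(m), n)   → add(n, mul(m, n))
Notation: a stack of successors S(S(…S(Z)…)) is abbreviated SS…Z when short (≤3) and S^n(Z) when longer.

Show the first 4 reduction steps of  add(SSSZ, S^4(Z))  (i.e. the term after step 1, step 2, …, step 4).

Answer: after 4 steps: S^7(Z)

Working:
  start: add(SSSZ, S^4(Z))
  [1] S(add(SSZ, S^4(Z)))
  [2] S(S(add(SZ, S^4(Z))))
  [3] S(S(S(add(Z, S^4(Z)))))
  [4] S^7(Z)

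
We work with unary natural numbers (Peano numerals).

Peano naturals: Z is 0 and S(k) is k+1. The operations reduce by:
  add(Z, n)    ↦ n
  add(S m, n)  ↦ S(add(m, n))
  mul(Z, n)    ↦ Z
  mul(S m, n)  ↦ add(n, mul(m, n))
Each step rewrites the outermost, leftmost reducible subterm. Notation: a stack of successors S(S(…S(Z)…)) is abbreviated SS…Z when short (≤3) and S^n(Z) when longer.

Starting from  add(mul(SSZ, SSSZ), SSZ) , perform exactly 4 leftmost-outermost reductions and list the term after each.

Answer: after 4 steps: S(add(S(add(SZ, mul(SZ, SSSZ))), SSZ))

Reduction:
  start: add(mul(SSZ, SSSZ), SSZ)
  step 1: add(add(SSSZ, mul(SZ, SSSZ)), SSZ)
  step 2: add(S(add(SSZ, mul(SZ, SSSZ))), SSZ)
  step 3: S(add(add(SSZ, mul(SZ, SSSZ)), SSZ))
  step 4: S(add(S(add(SZ, mul(SZ, SSSZ))), SSZ))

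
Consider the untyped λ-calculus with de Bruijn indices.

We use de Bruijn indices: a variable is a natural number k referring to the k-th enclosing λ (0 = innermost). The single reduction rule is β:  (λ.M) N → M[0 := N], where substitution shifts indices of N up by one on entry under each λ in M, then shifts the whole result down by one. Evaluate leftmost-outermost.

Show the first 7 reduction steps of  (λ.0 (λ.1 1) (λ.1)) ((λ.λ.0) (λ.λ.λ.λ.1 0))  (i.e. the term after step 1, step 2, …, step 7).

Answer: after 7 steps: λ.0

Working:
  start: (λ.0 (λ.1 1) (λ.1)) ((λ.λ.0) (λ.λ.λ.λ.1 0))
  [1] (λ.λ.0) (λ.λ.λ.λ.1 0) (λ.(λ.λ.0) (λ.λ.λ.λ.1 0) ((λ.λ.0) (λ.λ.λ.λ.1 0))) (λ.(λ.λ.0) (λ.λ.λ.λ.1 0))
  [2] (λ.0) (λ.(λ.λ.0) (λ.λ.λ.λ.1 0) ((λ.λ.0) (λ.λ.λ.λ.1 0))) (λ.(λ.λ.0) (λ.λ.λ.λ.1 0))
  [3] (λ.(λ.λ.0) (λ.λ.λ.λ.1 0) ((λ.λ.0) (λ.λ.λ.λ.1 0))) (λ.(λ.λ.0) (λ.λ.λ.λ.1 0))
  [4] (λ.λ.0) (λ.λ.λ.λ.1 0) ((λ.λ.0) (λ.λ.λ.λ.1 0))
  [5] (λ.0) ((λ.λ.0) (λ.λ.λ.λ.1 0))
  [6] (λ.λ.0) (λ.λ.λ.λ.1 0)
  [7] λ.0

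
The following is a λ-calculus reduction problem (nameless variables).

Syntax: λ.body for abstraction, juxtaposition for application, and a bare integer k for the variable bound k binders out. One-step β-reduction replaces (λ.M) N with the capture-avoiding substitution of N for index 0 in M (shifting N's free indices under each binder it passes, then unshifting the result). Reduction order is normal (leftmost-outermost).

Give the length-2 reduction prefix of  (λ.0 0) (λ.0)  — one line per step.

Answer: after 2 steps: λ.0

Reduction:
  start: (λ.0 0) (λ.0)
  [1] (λ.0) (λ.0)
  [2] λ.0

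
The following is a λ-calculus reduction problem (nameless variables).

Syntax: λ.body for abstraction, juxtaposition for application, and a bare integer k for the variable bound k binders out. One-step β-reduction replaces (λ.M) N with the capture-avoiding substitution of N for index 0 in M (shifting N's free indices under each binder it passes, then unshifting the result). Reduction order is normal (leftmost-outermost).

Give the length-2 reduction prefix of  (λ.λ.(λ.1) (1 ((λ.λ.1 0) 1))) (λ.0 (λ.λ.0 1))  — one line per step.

Answer: after 2 steps: λ.0

Derivation:
  start: (λ.λ.(λ.1) (1 ((λ.λ.1 0) 1))) (λ.0 (λ.λ.0 1))
  →1  λ.(λ.1) ((λ.0 (λ.λ.0 1)) ((λ.λ.1 0) (λ.0 (λ.λ.0 1))))
  →2  λ.0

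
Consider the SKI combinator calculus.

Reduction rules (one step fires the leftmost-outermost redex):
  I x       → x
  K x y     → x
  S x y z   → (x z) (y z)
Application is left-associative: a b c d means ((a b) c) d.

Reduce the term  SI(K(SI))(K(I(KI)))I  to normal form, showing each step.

  start: SI(K(SI))(K(I(KI)))I
  [1] I(K(I(KI)))(K(SI)(K(I(KI))))I
  [2] K(I(KI))(K(SI)(K(I(KI))))I
  [3] I(KI)I
  [4] KII
  [5] I

Answer: normal form = I  (in 5 steps)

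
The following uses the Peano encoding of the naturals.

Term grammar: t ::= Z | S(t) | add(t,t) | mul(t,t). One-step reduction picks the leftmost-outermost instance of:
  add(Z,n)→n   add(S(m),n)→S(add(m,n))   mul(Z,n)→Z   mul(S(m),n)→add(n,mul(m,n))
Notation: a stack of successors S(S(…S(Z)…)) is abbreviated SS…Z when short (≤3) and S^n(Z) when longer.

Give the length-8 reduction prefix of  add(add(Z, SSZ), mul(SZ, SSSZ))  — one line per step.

  start: add(add(Z, SSZ), mul(SZ, SSSZ))
  step 1: add(SSZ, mul(SZ, SSSZ))
  step 2: S(add(SZ, mul(SZ, SSSZ)))
  step 3: S(S(add(Z, mul(SZ, SSSZ))))
  step 4: S(S(mul(SZ, SSSZ)))
  step 5: S(S(add(SSSZ, mul(Z, SSSZ))))
  step 6: S(S(S(add(SSZ, mul(Z, SSSZ)))))
  step 7: S(S(S(S(add(SZ, mul(Z, SSSZ))))))
  step 8: S(S(S(S(S(add(Z, mul(Z, SSSZ)))))))

Answer: after 8 steps: S(S(S(S(S(add(Z, mul(Z, SSSZ)))))))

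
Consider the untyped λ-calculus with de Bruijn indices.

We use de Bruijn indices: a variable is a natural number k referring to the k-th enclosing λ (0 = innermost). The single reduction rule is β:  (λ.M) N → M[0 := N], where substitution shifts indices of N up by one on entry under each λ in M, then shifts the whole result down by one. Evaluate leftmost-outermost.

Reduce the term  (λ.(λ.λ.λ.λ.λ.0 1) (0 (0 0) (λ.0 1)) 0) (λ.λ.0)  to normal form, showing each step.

  start: (λ.(λ.λ.λ.λ.λ.0 1) (0 (0 0) (λ.0 1)) 0) (λ.λ.0)
  →1  (λ.λ.λ.λ.λ.0 1) ((λ.λ.0) ((λ.λ.0) (λ.λ.0)) (λ.0 (λ.λ.0))) (λ.λ.0)
  →2  (λ.λ.λ.λ.0 1) (λ.λ.0)
  →3  λ.λ.λ.0 1

Answer: normal form = λ.λ.λ.0 1  (in 3 steps)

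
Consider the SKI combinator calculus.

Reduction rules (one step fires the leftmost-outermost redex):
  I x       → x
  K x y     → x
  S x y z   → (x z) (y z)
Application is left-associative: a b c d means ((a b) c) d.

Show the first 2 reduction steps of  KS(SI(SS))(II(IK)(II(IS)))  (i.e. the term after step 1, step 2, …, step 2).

Answer: after 2 steps: S(I(IK)(II(IS)))

Reduction:
  start: KS(SI(SS))(II(IK)(II(IS)))
  [1] S(II(IK)(II(IS)))
  [2] S(I(IK)(II(IS)))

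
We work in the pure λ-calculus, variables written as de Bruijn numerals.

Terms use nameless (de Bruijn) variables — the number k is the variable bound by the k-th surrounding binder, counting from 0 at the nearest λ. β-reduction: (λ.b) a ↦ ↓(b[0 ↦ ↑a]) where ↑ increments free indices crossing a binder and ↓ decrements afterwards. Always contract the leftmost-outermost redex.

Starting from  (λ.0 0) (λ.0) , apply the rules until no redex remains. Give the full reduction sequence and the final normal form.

  start: (λ.0 0) (λ.0)
  →1  (λ.0) (λ.0)
  →2  λ.0

Answer: normal form = λ.0  (in 2 steps)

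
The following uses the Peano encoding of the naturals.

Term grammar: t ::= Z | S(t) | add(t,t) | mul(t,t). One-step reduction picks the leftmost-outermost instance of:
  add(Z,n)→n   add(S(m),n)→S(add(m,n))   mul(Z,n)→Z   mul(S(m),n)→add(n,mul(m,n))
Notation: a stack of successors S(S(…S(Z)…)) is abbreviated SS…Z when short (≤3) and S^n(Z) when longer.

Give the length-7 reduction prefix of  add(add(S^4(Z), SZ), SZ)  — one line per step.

  start: add(add(S^4(Z), SZ), SZ)
  [1] add(S(add(SSSZ, SZ)), SZ)
  [2] S(add(add(SSSZ, SZ), SZ))
  [3] S(add(S(add(SSZ, SZ)), SZ))
  [4] S(S(add(add(SSZ, SZ), SZ)))
  [5] S(S(add(S(add(SZ, SZ)), SZ)))
  [6] S(S(S(add(add(SZ, SZ), SZ))))
  [7] S(S(S(add(S(add(Z, SZ)), SZ))))

Answer: after 7 steps: S(S(S(add(S(add(Z, SZ)), SZ))))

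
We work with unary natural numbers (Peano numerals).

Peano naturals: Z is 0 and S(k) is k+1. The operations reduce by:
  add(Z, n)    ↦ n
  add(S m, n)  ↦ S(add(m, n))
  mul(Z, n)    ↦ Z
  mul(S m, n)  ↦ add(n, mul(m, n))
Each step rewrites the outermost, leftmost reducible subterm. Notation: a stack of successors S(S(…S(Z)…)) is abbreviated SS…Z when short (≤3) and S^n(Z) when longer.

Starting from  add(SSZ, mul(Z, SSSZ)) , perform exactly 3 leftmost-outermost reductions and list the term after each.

Answer: after 3 steps: S(S(mul(Z, SSSZ)))

Reduction:
  start: add(SSZ, mul(Z, SSSZ))
  [1] S(add(SZ, mul(Z, SSSZ)))
  [2] S(S(add(Z, mul(Z, SSSZ))))
  [3] S(S(mul(Z, SSSZ)))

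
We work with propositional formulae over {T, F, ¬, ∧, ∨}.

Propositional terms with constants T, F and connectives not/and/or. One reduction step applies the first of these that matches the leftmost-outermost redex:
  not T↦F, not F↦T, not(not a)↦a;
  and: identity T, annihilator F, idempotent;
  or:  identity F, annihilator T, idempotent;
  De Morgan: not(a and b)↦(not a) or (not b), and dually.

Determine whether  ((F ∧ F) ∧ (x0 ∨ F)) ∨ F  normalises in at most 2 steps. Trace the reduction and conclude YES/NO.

  start: ((F ∧ F) ∧ (x0 ∨ F)) ∨ F
  step 1: (F ∧ F) ∧ (x0 ∨ F)
  step 2: F ∧ (x0 ∨ F)

Answer: NO — after 2 steps the term is F ∧ (x0 ∨ F), not yet normal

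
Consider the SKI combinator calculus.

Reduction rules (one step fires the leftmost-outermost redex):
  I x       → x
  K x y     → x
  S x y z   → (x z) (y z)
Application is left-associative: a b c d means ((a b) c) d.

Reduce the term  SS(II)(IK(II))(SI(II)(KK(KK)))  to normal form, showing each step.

Answer: normal form = I  (in 11 steps)

Working:
  start: SS(II)(IK(II))(SI(II)(KK(KK)))
  [1] S(IK(II))(II(IK(II)))(SI(II)(KK(KK)))
  [2] IK(II)(SI(II)(KK(KK)))(II(IK(II))(SI(II)(KK(KK))))
  [3] K(II)(SI(II)(KK(KK)))(II(IK(II))(SI(II)(KK(KK))))
  [4] II(II(IK(II))(SI(II)(KK(KK))))
  [5] I(II(IK(II))(SI(II)(KK(KK))))
  [6] II(IK(II))(SI(II)(KK(KK)))
  [7] I(IK(II))(SI(II)(KK(KK)))
  [8] IK(II)(SI(II)(KK(KK)))
  [9] K(II)(SI(II)(KK(KK)))
  [10] II
  [11] I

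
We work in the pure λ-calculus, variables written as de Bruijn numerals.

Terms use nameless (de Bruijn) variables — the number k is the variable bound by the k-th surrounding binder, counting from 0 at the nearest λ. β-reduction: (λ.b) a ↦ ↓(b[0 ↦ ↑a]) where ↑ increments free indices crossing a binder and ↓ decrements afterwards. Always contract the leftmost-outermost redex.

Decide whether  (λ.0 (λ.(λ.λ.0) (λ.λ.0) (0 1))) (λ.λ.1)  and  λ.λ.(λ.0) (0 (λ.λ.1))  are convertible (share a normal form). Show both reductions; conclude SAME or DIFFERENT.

Term A:
  start: (λ.0 (λ.(λ.λ.0) (λ.λ.0) (0 1))) (λ.λ.1)
  [1] (λ.λ.1) (λ.(λ.λ.0) (λ.λ.0) (0 (λ.λ.1)))
  [2] λ.λ.(λ.λ.0) (λ.λ.0) (0 (λ.λ.1))
  [3] λ.λ.(λ.0) (0 (λ.λ.1))
  [4] λ.λ.0 (λ.λ.1)

Term B:
  start: λ.λ.(λ.0) (0 (λ.λ.1))
  [1] λ.λ.0 (λ.λ.1)

Answer: SAME — A ⇓ λ.λ.0 (λ.λ.1), B ⇓ λ.λ.0 (λ.λ.1)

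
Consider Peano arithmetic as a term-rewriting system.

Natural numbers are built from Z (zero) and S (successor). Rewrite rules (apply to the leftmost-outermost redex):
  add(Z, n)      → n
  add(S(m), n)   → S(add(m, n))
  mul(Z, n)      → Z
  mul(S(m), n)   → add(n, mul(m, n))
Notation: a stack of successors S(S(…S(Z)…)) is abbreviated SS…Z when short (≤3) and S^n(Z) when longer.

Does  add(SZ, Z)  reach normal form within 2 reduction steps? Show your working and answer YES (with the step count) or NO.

Answer: YES — reaches normal form SZ in 2 ≤ 2 steps

Working:
  start: add(SZ, Z)
  step 1: S(add(Z, Z))
  step 2: SZ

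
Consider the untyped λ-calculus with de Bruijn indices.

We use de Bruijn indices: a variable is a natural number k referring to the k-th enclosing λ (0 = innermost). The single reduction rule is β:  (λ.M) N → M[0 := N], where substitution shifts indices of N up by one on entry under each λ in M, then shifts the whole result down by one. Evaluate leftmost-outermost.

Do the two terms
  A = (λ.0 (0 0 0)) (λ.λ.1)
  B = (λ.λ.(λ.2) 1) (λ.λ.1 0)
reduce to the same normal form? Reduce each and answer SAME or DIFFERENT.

Term A:
  start: (λ.0 (0 0 0)) (λ.λ.1)
  →1  (λ.λ.1) ((λ.λ.1) (λ.λ.1) (λ.λ.1))
  →2  λ.(λ.λ.1) (λ.λ.1) (λ.λ.1)
  →3  λ.(λ.λ.λ.1) (λ.λ.1)
  →4  λ.λ.λ.1

Term B:
  start: (λ.λ.(λ.2) 1) (λ.λ.1 0)
  →1  λ.(λ.λ.λ.1 0) (λ.λ.1 0)
  →2  λ.λ.λ.1 0

Answer: DIFFERENT — A ⇓ λ.λ.λ.1, B ⇓ λ.λ.λ.1 0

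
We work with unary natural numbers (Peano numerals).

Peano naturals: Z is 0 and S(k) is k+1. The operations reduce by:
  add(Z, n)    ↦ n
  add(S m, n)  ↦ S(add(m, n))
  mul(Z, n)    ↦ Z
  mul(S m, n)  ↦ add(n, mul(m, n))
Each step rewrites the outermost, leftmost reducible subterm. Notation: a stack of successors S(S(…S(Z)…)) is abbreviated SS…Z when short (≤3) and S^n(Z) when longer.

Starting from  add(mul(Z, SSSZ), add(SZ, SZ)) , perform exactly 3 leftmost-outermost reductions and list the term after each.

  start: add(mul(Z, SSSZ), add(SZ, SZ))
  step 1: add(Z, add(SZ, SZ))
  step 2: add(SZ, SZ)
  step 3: S(add(Z, SZ))

Answer: after 3 steps: S(add(Z, SZ))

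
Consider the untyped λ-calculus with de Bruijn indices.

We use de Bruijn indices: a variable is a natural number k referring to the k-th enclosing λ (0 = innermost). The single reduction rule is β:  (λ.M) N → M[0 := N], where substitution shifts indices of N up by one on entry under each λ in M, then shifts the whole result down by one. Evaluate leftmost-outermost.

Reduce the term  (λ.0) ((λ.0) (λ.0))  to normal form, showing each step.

Answer: normal form = λ.0  (in 2 steps)

Derivation:
  start: (λ.0) ((λ.0) (λ.0))
  step 1: (λ.0) (λ.0)
  step 2: λ.0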